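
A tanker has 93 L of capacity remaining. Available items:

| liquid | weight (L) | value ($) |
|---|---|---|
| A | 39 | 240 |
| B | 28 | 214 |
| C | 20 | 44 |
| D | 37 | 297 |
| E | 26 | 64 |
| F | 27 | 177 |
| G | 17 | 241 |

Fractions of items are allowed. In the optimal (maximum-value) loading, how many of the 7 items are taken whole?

Sort by value per unit weight and fill in that order.
Order: G (241/17=14.18) > D (297/37=8.03) > B (214/28=7.64) > F (177/27=6.56) > A (240/39=6.15) > E (64/26=2.46) > C (44/20=2.20)
Fill: take G (17 @ 241) → take D (37 @ 297) → take B (28 @ 214) → take 11/27 of F → 72.11; 93/93 used.
3 item(s) taken whole; one partial (take 11/27 of F).

3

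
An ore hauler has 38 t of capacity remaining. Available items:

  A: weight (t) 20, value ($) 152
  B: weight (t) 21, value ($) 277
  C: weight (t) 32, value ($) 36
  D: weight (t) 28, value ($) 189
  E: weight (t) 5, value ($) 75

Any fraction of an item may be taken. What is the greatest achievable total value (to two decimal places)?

Order: E (75/5=15.00) > B (277/21=13.19) > A (152/20=7.60) > D (189/28=6.75) > C (36/32=1.12)
Fill: take E (5 @ 75) → take B (21 @ 277) → take 12/20 of A → 91.20; 38/38 used.
Total value = 443.20

443.20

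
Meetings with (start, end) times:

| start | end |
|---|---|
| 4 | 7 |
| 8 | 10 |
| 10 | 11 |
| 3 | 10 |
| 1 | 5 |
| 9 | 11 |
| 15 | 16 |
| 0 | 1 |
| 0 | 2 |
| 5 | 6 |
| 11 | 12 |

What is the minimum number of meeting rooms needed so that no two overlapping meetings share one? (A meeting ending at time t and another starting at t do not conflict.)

3

Events (time:±→running): 0:+→1 0:+→2 1:-→1 1:+→2 2:-→1 3:+→2 4:+→3 … peak 3.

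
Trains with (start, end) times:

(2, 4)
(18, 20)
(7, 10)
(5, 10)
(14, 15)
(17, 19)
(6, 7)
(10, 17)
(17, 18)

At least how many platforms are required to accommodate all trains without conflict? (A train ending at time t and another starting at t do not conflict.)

2

starts: [2, 5, 6, 7, 10, 14, 17, 17, 18]
ends:   [4, 7, 10, 10, 15, 17, 18, 19, 20]
s2→1 e4→0 s5→1 s6→2  — peak 2.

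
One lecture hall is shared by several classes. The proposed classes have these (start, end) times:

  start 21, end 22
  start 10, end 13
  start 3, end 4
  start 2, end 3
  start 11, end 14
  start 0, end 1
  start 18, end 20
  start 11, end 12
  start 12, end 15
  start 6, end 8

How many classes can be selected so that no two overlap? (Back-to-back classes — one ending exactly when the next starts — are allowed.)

By end time: (0,1), (2,3), (3,4), (6,8), (11,12), (10,13), (11,14), (12,15), (18,20), (21,22).
Pick (0,1); next start ≥ 1 → (2,3); next start ≥ 3 → (3,4); next start ≥ 4 → (6,8); next start ≥ 8 → (11,12); next start ≥ 12 → (12,15); next start ≥ 15 → (18,20); next start ≥ 20 → (21,22).
Selected 8 classes.

8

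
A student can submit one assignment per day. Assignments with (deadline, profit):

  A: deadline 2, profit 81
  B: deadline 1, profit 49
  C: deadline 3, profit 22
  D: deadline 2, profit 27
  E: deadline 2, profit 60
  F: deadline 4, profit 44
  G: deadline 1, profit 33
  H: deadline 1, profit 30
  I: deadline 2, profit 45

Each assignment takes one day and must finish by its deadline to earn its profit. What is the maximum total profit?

207

By profit: A(d2,81), E(d2,60), B(d1,49), I(d2,45), F(d4,44), G(d1,33), H(d1,30), D(d2,27), C(d3,22)
A→slot 2; E→slot 1; B skipped; I skipped; F→slot 4; G skipped; H skipped; D skipped; C→slot 3.
Profit = 60 + 81 + 22 + 44 = 207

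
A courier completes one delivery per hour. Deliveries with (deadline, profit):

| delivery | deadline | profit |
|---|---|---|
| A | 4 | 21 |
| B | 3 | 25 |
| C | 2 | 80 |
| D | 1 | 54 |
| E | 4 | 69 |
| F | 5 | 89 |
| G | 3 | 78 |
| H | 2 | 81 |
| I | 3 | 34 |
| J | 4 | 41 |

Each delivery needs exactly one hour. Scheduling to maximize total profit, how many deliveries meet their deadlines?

5

By profit: F(d5,89), H(d2,81), C(d2,80), G(d3,78), E(d4,69), D(d1,54), J(d4,41), I(d3,34), B(d3,25), A(d4,21)
F→slot 5; H→slot 2; C→slot 1; G→slot 3; E→slot 4; D skipped; J skipped; I skipped; B skipped; A skipped.
5 of 10 scheduled.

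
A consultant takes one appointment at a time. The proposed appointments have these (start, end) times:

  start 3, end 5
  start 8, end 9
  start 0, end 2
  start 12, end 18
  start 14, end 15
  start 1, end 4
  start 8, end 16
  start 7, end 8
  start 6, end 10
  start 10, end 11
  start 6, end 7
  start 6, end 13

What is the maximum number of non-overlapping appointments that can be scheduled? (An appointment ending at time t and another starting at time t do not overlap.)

7

Sorted by end: (0,2)  (1,4)  (3,5)  (6,7)  (7,8)  (8,9)  (6,10)  (10,11)  (6,13)  (14,15)  (8,16)  (12,18)
take (0,2); take (3,5); take (6,7); take (7,8); take (8,9); take (10,11); take (14,15).
Selected 7 appointments.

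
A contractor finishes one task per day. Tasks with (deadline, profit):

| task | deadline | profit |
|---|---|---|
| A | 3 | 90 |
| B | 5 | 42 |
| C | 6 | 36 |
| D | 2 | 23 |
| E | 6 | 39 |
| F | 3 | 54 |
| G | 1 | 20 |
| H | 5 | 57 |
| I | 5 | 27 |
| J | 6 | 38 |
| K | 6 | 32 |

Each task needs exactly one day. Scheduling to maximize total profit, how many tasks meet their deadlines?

Profit order: A=90 H=57 F=54 B=42 E=39 J=38 C=36 K=32 I=27 D=23 G=20
Assign: A→slot 3, H→slot 5, F→slot 2, B→slot 4, E→slot 6, J→slot 1, C skipped, K skipped, I skipped, D skipped, G skipped.
Slots: [1:J] [2:F] [3:A] [4:B] [5:H] [6:E]
6 of 11 scheduled.

6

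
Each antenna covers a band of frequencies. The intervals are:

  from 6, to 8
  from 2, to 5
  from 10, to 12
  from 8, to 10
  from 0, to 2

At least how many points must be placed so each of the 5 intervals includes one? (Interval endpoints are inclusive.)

3

Sort by right endpoint; whenever an interval is uncovered, place a point at its right end.
Sorted: [0,2] [2,5] [6,8] [8,10] [10,12]
{[0,2],[2,5]} hit by 2; {[6,8],[8,10]} hit by 8; {[10,12]} hit by 12.
Points: 2, 8, 12 (3 total).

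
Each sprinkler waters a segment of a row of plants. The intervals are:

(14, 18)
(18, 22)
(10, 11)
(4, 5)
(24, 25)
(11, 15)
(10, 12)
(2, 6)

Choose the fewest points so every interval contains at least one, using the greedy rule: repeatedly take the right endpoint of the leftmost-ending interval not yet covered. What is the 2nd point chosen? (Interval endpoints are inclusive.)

11

Sorted: [4,5] [2,6] [10,11] [10,12] [11,15] [14,18] [18,22] [24,25]
{[4,5],[2,6]} hit by 5; {[10,11],[10,12],[11,15]} hit by 11; {[14,18],[18,22]} hit by 18; {[24,25]} hit by 25.
Points: 5, 11, 18, 25 (4 total).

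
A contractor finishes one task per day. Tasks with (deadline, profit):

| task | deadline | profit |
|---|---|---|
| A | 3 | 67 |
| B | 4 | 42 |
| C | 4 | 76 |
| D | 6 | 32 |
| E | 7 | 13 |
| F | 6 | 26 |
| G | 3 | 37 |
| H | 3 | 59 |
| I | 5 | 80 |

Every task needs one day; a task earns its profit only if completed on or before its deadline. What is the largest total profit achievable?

By profit: I(d5,80), C(d4,76), A(d3,67), H(d3,59), B(d4,42), G(d3,37), D(d6,32), F(d6,26), E(d7,13)
I→slot 5; C→slot 4; A→slot 3; H→slot 2; B→slot 1; G skipped; D→slot 6; F skipped; E→slot 7.
Profit = 42 + 59 + 67 + 76 + 80 + 32 + 13 = 369

369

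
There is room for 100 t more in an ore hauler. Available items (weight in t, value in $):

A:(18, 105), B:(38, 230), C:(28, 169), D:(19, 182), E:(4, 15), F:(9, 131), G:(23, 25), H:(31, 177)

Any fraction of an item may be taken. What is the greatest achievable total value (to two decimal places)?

747.00

Sort by value per unit weight and fill in that order.
Ratios (sorted): F 14.56, D 9.58, B 6.05, C 6.04, A 5.83, H 5.71, E 3.75, G 1.09
take F (9 @ 131); take D (19 @ 182); take B (38 @ 230); take C (28 @ 169); take 6/18 of A → 35.00. Capacity used 100/100.
Total value = 747.00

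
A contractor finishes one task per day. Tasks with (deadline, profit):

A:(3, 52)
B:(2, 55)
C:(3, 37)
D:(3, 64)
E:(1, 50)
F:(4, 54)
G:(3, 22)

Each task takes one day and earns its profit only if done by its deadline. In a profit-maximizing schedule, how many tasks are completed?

Profit order: D=64 B=55 F=54 A=52 E=50 C=37 G=22
Assign: D→slot 3, B→slot 2, F→slot 4, A→slot 1, E skipped, C skipped, G skipped.
Slots: [1:A] [2:B] [3:D] [4:F]
4 of 7 scheduled.

4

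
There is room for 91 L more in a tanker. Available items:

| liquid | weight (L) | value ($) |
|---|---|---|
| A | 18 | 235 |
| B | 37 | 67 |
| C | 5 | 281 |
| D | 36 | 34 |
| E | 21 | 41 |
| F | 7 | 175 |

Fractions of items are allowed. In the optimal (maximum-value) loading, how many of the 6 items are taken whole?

Ratios (sorted): C 56.20, F 25.00, A 13.06, E 1.95, B 1.81, D 0.94
take C (5 @ 281); take F (7 @ 175); take A (18 @ 235); take E (21 @ 41); take B (37 @ 67); take 3/36 of D → 2.83. Capacity used 91/91.
5 item(s) taken whole; one partial (take 3/36 of D).

5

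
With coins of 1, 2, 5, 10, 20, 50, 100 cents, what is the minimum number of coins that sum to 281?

Use the largest denomination that fits, subtract, and repeat.
281 − 2×100→81 − 1×50→31 − 1×20→11 − 1×10→1 − 1×1→0
Total coins = 2 + 1 + 1 + 1 + 1 = 6

6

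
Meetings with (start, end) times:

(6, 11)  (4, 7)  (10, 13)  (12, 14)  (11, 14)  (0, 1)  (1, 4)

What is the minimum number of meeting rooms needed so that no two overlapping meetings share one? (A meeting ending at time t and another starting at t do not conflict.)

3

Count concurrent intervals with a sweep; the peak is the room count.
Events (time:±→running): 0:+→1 1:-→0 1:+→1 4:-→0 4:+→1 6:+→2 7:-→1 10:+→2 11:-→1 11:+→2 12:+→3 … peak 3.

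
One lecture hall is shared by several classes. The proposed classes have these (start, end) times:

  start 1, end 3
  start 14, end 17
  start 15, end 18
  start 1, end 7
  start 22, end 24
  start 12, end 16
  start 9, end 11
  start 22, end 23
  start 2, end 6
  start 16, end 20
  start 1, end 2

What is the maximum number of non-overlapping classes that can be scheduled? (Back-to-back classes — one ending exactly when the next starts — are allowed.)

Order by finish time; keep every interval that doesn't clash with the previous kept one.
Sorted by end: (1,2)  (1,3)  (2,6)  (1,7)  (9,11)  (12,16)  (14,17)  (15,18)  (16,20)  (22,23)  (22,24)
take (1,2); skip (1,3); take (2,6); take (9,11); take (12,16); skip (15,18); take (16,20); take (22,23); skip (22,24).
Selected 6 classes.

6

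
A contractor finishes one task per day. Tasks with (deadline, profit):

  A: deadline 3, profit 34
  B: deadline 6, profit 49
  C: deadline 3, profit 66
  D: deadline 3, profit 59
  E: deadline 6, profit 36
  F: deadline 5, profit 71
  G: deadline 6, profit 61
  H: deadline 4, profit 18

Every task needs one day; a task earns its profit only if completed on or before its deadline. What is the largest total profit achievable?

342

Sort by profit descending; place each in the latest free slot ≤ its deadline.
By profit: F(d5,71), C(d3,66), G(d6,61), D(d3,59), B(d6,49), E(d6,36), A(d3,34), H(d4,18)
F→slot 5; C→slot 3; G→slot 6; D→slot 2; B→slot 4; E→slot 1; A skipped; H skipped.
Profit = 36 + 59 + 66 + 49 + 71 + 61 = 342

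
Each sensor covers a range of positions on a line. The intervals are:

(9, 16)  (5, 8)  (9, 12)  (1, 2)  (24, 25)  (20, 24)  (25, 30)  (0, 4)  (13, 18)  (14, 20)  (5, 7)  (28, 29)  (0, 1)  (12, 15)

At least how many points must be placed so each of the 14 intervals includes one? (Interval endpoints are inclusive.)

By right end: [0,1]  [1,2]  [0,4]  [5,7]  [5,8]  [9,12]  [12,15]  [9,16]  [13,18]  [14,20]  [20,24]  [24,25]  [28,29]  [25,30]
[0,1] uncovered → point at 1; [5,7] uncovered → point at 7; [9,12] uncovered → point at 12; [13,18] uncovered → point at 18; [20,24] uncovered → point at 24; [28,29] uncovered → point at 29.
Points: 1, 7, 12, 18, 24, 29 (6 total).

6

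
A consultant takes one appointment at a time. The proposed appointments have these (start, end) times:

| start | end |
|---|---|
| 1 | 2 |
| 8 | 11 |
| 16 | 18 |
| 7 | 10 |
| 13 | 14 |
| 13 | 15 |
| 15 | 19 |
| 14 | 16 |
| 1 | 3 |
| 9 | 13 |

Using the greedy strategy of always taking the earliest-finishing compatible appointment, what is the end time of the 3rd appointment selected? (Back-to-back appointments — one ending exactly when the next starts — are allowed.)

Greedy by earliest finish: after sorting by end time, pick each interval compatible with the last pick.
Sorted by end: (1,2)  (1,3)  (7,10)  (8,11)  (9,13)  (13,14)  (13,15)  (14,16)  (16,18)  (15,19)
take (1,2); take (7,10); take (13,14); take (14,16); take (16,18); skip (15,19).
Selected: (1,2) (7,10) (13,14) (14,16) (16,18)

14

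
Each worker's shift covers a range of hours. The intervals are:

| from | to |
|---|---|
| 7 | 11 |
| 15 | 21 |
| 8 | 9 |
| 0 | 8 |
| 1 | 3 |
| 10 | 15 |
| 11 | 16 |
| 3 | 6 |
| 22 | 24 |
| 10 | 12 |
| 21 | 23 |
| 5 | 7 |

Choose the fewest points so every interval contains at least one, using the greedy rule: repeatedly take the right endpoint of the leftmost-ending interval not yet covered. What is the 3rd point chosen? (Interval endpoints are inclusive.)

9

By right end: [1,3]  [3,6]  [5,7]  [0,8]  [8,9]  [7,11]  [10,12]  [10,15]  [11,16]  [15,21]  [21,23]  [22,24]
[1,3] uncovered → point at 3; [5,7] uncovered → point at 7; [8,9] uncovered → point at 9; [10,12] uncovered → point at 12; [15,21] uncovered → point at 21; [22,24] uncovered → point at 24.
Points: 3, 7, 9, 12, 21, 24 (6 total).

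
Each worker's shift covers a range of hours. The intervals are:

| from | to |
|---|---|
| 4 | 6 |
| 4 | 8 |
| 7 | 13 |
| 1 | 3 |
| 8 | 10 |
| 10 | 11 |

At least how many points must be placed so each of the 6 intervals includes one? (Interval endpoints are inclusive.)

3

By right end: [1,3]  [4,6]  [4,8]  [8,10]  [10,11]  [7,13]
[1,3] uncovered → point at 3; [4,6] uncovered → point at 6; [8,10] uncovered → point at 10.
Points: 3, 6, 10 (3 total).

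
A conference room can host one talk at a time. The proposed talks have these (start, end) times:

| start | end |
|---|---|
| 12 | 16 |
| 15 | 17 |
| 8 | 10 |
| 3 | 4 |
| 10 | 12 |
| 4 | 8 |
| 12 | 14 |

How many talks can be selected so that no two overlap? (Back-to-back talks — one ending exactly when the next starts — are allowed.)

6

By end time: (3,4), (4,8), (8,10), (10,12), (12,14), (12,16), (15,17).
Pick (3,4); next start ≥ 4 → (4,8); next start ≥ 8 → (8,10); next start ≥ 10 → (10,12); next start ≥ 12 → (12,14); next start ≥ 14 → (15,17).
Selected 6 talks.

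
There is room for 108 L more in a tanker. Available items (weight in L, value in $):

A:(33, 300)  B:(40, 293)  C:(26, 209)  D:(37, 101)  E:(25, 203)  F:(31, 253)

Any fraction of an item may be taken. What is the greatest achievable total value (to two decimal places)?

Greedy by value/weight ratio, highest first.
Order: A (300/33=9.09) > F (253/31=8.16) > E (203/25=8.12) > C (209/26=8.04) > B (293/40=7.33) > D (101/37=2.73)
Fill: take A (33 @ 300) → take F (31 @ 253) → take E (25 @ 203) → take 19/26 of C → 152.73; 108/108 used.
Total value = 908.73

908.73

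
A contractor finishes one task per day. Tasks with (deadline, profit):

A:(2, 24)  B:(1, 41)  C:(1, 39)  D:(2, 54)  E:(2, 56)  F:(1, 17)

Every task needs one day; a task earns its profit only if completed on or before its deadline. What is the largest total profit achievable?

By profit: E(d2,56), D(d2,54), B(d1,41), C(d1,39), A(d2,24), F(d1,17)
E→slot 2; D→slot 1; B skipped; C skipped; A skipped; F skipped.
Profit = 54 + 56 = 110

110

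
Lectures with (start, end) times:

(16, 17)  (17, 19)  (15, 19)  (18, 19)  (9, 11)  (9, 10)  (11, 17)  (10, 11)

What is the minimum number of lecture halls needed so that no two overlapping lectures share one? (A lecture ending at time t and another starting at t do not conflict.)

The answer is the maximum number of intervals overlapping at any instant.
Events (time:±→running): 9:+→1 9:+→2 10:-→1 10:+→2 11:-→1 11:-→0 11:+→1 15:+→2 16:+→3 … peak 3.

3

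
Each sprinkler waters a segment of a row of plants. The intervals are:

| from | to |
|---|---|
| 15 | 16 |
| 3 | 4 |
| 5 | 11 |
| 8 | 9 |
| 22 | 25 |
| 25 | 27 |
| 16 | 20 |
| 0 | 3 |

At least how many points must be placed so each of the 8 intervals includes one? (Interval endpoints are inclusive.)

4

Sort by right endpoint; whenever an interval is uncovered, place a point at its right end.
Sorted: [0,3] [3,4] [8,9] [5,11] [15,16] [16,20] [22,25] [25,27]
{[0,3],[3,4]} hit by 3; {[8,9],[5,11]} hit by 9; {[15,16],[16,20]} hit by 16; {[22,25],[25,27]} hit by 25.
Points: 3, 9, 16, 25 (4 total).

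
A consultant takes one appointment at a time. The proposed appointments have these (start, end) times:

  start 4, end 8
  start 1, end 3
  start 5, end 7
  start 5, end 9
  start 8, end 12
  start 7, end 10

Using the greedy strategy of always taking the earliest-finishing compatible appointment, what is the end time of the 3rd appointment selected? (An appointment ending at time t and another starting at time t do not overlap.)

Greedy by earliest finish: after sorting by end time, pick each interval compatible with the last pick.
Sorted by end: (1,3)  (5,7)  (4,8)  (5,9)  (7,10)  (8,12)
take (1,3); take (5,7); skip (5,9); take (7,10).
Selected: (1,3) (5,7) (7,10)

10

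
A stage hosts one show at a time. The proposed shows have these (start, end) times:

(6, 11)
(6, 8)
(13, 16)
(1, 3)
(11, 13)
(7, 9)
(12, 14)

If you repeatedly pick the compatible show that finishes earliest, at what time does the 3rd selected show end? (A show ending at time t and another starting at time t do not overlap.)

Sorted by end: (1,3)  (6,8)  (7,9)  (6,11)  (11,13)  (12,14)  (13,16)
take (1,3); take (6,8); skip (7,9); take (11,13); take (13,16).
Selected: (1,3) (6,8) (11,13) (13,16)

13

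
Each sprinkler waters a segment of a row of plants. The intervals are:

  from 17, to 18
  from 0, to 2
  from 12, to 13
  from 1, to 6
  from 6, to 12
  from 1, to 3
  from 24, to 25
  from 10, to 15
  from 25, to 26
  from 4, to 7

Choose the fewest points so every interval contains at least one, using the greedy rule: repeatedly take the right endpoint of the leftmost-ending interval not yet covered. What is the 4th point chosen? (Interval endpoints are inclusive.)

18

By right end: [0,2]  [1,3]  [1,6]  [4,7]  [6,12]  [12,13]  [10,15]  [17,18]  [24,25]  [25,26]
[0,2] uncovered → point at 2; [4,7] uncovered → point at 7; [12,13] uncovered → point at 13; [17,18] uncovered → point at 18; [24,25] uncovered → point at 25.
Points: 2, 7, 13, 18, 25 (5 total).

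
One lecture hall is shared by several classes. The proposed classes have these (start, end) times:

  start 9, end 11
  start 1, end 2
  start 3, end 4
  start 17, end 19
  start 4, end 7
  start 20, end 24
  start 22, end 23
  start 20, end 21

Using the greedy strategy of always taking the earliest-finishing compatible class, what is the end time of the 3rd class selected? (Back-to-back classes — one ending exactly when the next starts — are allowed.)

7

Sort by end time and greedily take each interval whose start is ≥ the last chosen end.
Sorted by end: (1,2)  (3,4)  (4,7)  (9,11)  (17,19)  (20,21)  (22,23)  (20,24)
take (1,2); take (3,4); take (4,7); take (9,11); take (17,19); take (20,21); take (22,23).
Selected: (1,2) (3,4) (4,7) (9,11) (17,19) (20,21) (22,23)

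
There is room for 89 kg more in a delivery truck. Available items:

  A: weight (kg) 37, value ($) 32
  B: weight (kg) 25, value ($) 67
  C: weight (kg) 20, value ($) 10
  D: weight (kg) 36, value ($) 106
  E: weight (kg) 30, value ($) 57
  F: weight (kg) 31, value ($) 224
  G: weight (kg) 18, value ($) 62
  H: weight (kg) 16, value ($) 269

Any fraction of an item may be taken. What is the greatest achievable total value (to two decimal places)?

Sort by value per unit weight and fill in that order.
Order: H (269/16=16.81) > F (224/31=7.23) > G (62/18=3.44) > D (106/36=2.94) > B (67/25=2.68) > E (57/30=1.90) > A (32/37=0.86) > C (10/20=0.50)
Fill: take H (16 @ 269) → take F (31 @ 224) → take G (18 @ 62) → take 24/36 of D → 70.67; 89/89 used.
Total value = 625.67

625.67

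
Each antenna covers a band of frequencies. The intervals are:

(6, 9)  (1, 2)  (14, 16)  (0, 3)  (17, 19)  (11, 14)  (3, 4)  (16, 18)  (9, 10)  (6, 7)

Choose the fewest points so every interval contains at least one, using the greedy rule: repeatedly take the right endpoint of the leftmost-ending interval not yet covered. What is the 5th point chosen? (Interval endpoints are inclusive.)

By right end: [1,2]  [0,3]  [3,4]  [6,7]  [6,9]  [9,10]  [11,14]  [14,16]  [16,18]  [17,19]
[1,2] uncovered → point at 2; [3,4] uncovered → point at 4; [6,7] uncovered → point at 7; [9,10] uncovered → point at 10; [11,14] uncovered → point at 14; [16,18] uncovered → point at 18.
Points: 2, 4, 7, 10, 14, 18 (6 total).

14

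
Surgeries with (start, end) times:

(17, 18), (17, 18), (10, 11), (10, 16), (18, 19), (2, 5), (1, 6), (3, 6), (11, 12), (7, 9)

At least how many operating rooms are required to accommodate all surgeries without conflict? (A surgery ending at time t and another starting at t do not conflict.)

3

The answer is the maximum number of intervals overlapping at any instant.
starts: [1, 2, 3, 7, 10, 10, 11, 17, 17, 18]
ends:   [5, 6, 6, 9, 11, 12, 16, 18, 18, 19]
s1→1 s2→2 s3→3  — peak 3.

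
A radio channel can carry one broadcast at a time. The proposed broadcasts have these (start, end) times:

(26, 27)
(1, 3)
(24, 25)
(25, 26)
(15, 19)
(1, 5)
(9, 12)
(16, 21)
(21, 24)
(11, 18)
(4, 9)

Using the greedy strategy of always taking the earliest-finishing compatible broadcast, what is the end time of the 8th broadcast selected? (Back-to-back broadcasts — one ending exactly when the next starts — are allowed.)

27

Order by finish time; keep every interval that doesn't clash with the previous kept one.
Sorted by end: (1,3)  (1,5)  (4,9)  (9,12)  (11,18)  (15,19)  (16,21)  (21,24)  (24,25)  (25,26)  (26,27)
take (1,3); skip (1,5); take (4,9); take (9,12); take (15,19); skip (16,21); take (21,24); take (24,25); take (25,26); take (26,27).
Selected: (1,3) (4,9) (9,12) (15,19) (21,24) (24,25) (25,26) (26,27)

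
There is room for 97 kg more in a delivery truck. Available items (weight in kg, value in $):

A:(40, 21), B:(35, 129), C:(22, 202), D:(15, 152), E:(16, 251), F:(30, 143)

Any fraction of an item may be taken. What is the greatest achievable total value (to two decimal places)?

799.60

Greedy by value/weight ratio, highest first.
Order: E (251/16=15.69) > D (152/15=10.13) > C (202/22=9.18) > F (143/30=4.77) > B (129/35=3.69) > A (21/40=0.53)
Fill: take E (16 @ 251) → take D (15 @ 152) → take C (22 @ 202) → take F (30 @ 143) → take 14/35 of B → 51.60; 97/97 used.
Total value = 799.60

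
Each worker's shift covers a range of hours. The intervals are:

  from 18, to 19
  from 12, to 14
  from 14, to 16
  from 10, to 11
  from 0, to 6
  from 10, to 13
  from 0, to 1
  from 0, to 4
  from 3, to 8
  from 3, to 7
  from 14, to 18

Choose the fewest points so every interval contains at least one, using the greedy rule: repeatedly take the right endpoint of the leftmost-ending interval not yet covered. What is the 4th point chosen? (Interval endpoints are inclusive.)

Sort by right endpoint; whenever an interval is uncovered, place a point at its right end.
By right end: [0,1]  [0,4]  [0,6]  [3,7]  [3,8]  [10,11]  [10,13]  [12,14]  [14,16]  [14,18]  [18,19]
[0,1] uncovered → point at 1; [3,7] uncovered → point at 7; [10,11] uncovered → point at 11; [12,14] uncovered → point at 14; [18,19] uncovered → point at 19.
Points: 1, 7, 11, 14, 19 (5 total).

14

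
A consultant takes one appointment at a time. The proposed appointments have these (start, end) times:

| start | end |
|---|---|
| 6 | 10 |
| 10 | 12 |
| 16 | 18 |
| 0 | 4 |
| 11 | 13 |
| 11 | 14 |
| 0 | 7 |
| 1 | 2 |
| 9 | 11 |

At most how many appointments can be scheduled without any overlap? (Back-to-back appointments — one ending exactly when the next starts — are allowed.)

By end time: (1,2), (0,4), (0,7), (6,10), (9,11), (10,12), (11,13), (11,14), (16,18).
Pick (1,2); next start ≥ 2 → (6,10); next start ≥ 10 → (10,12); next start ≥ 12 → (16,18).
Selected 4 appointments.

4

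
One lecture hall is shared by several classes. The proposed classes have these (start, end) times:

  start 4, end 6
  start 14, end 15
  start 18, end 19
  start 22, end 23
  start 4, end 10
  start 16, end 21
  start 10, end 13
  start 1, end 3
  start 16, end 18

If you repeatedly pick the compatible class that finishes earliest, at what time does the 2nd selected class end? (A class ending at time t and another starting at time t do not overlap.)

6

Sorted by end: (1,3)  (4,6)  (4,10)  (10,13)  (14,15)  (16,18)  (18,19)  (16,21)  (22,23)
take (1,3); take (4,6); take (10,13); take (14,15); take (16,18); take (18,19); skip (16,21); take (22,23).
Selected: (1,3) (4,6) (10,13) (14,15) (16,18) (18,19) (22,23)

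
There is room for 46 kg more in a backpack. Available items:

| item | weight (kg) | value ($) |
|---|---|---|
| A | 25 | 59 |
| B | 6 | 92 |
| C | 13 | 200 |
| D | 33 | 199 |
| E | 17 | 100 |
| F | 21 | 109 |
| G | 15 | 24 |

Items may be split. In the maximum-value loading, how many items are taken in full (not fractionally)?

Ratios (sorted): C 15.38, B 15.33, D 6.03, E 5.88, F 5.19, A 2.36, G 1.60
take C (13 @ 200); take B (6 @ 92); take 27/33 of D → 162.82. Capacity used 46/46.
2 item(s) taken whole; one partial (take 27/33 of D).

2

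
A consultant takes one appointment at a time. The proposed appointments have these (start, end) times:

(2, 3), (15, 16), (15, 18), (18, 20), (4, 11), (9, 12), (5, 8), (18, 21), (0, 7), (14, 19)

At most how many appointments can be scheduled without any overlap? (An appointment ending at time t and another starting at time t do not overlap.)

5

Greedy by earliest finish: after sorting by end time, pick each interval compatible with the last pick.
Sorted by end: (2,3)  (0,7)  (5,8)  (4,11)  (9,12)  (15,16)  (15,18)  (14,19)  (18,20)  (18,21)
take (2,3); take (5,8); take (9,12); take (15,16); skip (14,19); take (18,20).
Selected 5 appointments.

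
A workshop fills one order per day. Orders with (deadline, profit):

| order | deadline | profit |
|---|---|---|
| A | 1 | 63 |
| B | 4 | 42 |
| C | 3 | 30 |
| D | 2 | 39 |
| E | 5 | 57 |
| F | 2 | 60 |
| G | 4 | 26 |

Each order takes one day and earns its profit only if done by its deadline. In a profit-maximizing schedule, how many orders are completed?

Take jobs in profit order; each goes to the latest open slot no later than its deadline.
Profit order: A=63 F=60 E=57 B=42 D=39 C=30 G=26
Assign: A→slot 1, F→slot 2, E→slot 5, B→slot 4, D skipped, C→slot 3, G skipped.
Slots: [1:A] [2:F] [3:C] [4:B] [5:E]
5 of 7 scheduled.

5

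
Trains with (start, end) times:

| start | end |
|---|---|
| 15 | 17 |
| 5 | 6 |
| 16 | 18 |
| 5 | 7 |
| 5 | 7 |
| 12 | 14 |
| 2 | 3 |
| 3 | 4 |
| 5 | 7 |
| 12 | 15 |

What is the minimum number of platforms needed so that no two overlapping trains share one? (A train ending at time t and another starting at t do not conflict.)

Count concurrent intervals with a sweep; the peak is the room count.
Events (time:±→running): 2:+→1 3:-→0 3:+→1 4:-→0 5:+→1 5:+→2 5:+→3 5:+→4 … peak 4.

4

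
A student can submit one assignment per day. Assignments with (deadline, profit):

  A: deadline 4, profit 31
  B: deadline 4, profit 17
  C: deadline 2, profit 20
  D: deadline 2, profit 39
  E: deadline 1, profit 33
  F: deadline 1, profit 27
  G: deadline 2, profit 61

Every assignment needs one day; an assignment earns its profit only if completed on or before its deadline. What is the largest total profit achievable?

148

Sort by profit descending; place each in the latest free slot ≤ its deadline.
By profit: G(d2,61), D(d2,39), E(d1,33), A(d4,31), F(d1,27), C(d2,20), B(d4,17)
G→slot 2; D→slot 1; E skipped; A→slot 4; F skipped; C skipped; B→slot 3.
Profit = 39 + 61 + 17 + 31 = 148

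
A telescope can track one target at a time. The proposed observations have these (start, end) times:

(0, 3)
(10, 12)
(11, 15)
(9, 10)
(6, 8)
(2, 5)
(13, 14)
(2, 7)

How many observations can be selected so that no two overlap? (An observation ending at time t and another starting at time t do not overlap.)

Sorted by end: (0,3)  (2,5)  (2,7)  (6,8)  (9,10)  (10,12)  (13,14)  (11,15)
take (0,3); skip (2,7); take (6,8); take (9,10); take (10,12); take (13,14); skip (11,15).
Selected 5 observations.

5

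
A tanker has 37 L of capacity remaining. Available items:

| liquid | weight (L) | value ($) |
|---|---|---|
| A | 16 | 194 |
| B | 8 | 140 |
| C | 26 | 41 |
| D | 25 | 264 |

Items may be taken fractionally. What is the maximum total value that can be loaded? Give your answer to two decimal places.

471.28

Sort by value per unit weight and fill in that order.
Ratios (sorted): B 17.50, A 12.12, D 10.56, C 1.58
take B (8 @ 140); take A (16 @ 194); take 13/25 of D → 137.28. Capacity used 37/37.
Total value = 471.28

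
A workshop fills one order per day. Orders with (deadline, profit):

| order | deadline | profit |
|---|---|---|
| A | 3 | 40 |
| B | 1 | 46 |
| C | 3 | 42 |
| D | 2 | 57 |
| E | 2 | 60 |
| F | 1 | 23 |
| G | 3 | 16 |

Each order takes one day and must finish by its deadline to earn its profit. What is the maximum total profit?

159

Take jobs in profit order; each goes to the latest open slot no later than its deadline.
Profit order: E=60 D=57 B=46 C=42 A=40 F=23 G=16
Assign: E→slot 2, D→slot 1, B skipped, C→slot 3, A skipped, F skipped, G skipped.
Slots: [1:D] [2:E] [3:C]
Profit = 57 + 60 + 42 = 159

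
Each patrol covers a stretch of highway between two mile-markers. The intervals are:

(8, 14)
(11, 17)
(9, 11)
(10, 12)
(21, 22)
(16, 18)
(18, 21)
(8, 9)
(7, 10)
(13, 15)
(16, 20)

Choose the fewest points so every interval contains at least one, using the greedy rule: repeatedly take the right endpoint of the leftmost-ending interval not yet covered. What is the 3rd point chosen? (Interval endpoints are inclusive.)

15

Sort by right endpoint; whenever an interval is uncovered, place a point at its right end.
By right end: [8,9]  [7,10]  [9,11]  [10,12]  [8,14]  [13,15]  [11,17]  [16,18]  [16,20]  [18,21]  [21,22]
[8,9] uncovered → point at 9; [10,12] uncovered → point at 12; [13,15] uncovered → point at 15; [16,18] uncovered → point at 18; [21,22] uncovered → point at 22.
Points: 9, 12, 15, 18, 22 (5 total).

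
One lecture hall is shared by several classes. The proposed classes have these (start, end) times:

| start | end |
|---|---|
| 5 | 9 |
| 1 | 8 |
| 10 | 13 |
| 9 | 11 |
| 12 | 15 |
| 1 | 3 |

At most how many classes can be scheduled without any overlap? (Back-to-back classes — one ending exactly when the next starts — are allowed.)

Greedy by earliest finish: after sorting by end time, pick each interval compatible with the last pick.
Sorted by end: (1,3)  (1,8)  (5,9)  (9,11)  (10,13)  (12,15)
take (1,3); take (5,9); take (9,11); take (12,15).
Selected 4 classes.

4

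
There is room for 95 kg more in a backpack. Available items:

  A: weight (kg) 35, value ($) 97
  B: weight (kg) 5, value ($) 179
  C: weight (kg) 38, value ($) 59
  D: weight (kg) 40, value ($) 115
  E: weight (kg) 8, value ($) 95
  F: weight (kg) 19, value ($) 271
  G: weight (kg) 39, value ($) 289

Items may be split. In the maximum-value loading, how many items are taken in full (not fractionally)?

Greedy by value/weight ratio, highest first.
Ratios (sorted): B 35.80, F 14.26, E 11.88, G 7.41, D 2.88, A 2.77, C 1.55
take B (5 @ 179); take F (19 @ 271); take E (8 @ 95); take G (39 @ 289); take 24/40 of D → 69.00. Capacity used 95/95.
4 item(s) taken whole; one partial (take 24/40 of D).

4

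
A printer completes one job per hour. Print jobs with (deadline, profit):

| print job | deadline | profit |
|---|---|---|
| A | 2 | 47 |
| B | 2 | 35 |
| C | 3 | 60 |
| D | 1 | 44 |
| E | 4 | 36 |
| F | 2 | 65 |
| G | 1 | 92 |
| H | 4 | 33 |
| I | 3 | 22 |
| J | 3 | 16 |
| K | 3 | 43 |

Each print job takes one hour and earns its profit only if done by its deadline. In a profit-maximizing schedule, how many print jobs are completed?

Take jobs in profit order; each goes to the latest open slot no later than its deadline.
Profit order: G=92 F=65 C=60 A=47 D=44 K=43 E=36 B=35 H=33 I=22 J=16
Assign: G→slot 1, F→slot 2, C→slot 3, A skipped, D skipped, K skipped, E→slot 4, B skipped, H skipped, I skipped, J skipped.
Slots: [1:G] [2:F] [3:C] [4:E]
4 of 11 scheduled.

4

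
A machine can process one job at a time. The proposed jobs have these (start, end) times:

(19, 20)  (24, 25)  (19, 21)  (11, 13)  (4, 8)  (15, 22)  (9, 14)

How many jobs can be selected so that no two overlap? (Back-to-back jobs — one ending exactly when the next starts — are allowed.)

Greedy by earliest finish: after sorting by end time, pick each interval compatible with the last pick.
By end time: (4,8), (11,13), (9,14), (19,20), (19,21), (15,22), (24,25).
Pick (4,8); next start ≥ 8 → (11,13); next start ≥ 13 → (19,20); next start ≥ 20 → (24,25).
Selected 4 jobs.

4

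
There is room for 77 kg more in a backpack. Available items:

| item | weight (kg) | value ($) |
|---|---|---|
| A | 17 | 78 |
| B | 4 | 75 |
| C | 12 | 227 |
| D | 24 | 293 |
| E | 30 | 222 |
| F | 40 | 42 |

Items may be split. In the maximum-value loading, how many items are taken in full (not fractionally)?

4

Order: C (227/12=18.92) > B (75/4=18.75) > D (293/24=12.21) > E (222/30=7.40) > A (78/17=4.59) > F (42/40=1.05)
Fill: take C (12 @ 227) → take B (4 @ 75) → take D (24 @ 293) → take E (30 @ 222) → take 7/17 of A → 32.12; 77/77 used.
4 item(s) taken whole; one partial (take 7/17 of A).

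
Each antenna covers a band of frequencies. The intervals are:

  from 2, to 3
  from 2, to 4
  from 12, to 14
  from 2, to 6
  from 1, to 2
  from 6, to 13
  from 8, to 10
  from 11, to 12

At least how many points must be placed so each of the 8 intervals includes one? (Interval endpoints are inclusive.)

By right end: [1,2]  [2,3]  [2,4]  [2,6]  [8,10]  [11,12]  [6,13]  [12,14]
[1,2] uncovered → point at 2; [8,10] uncovered → point at 10; [11,12] uncovered → point at 12.
Points: 2, 10, 12 (3 total).

3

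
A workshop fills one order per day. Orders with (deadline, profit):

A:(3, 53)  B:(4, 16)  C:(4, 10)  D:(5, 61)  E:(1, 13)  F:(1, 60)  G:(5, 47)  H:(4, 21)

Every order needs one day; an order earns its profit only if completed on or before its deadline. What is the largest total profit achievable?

242

Take jobs in profit order; each goes to the latest open slot no later than its deadline.
By profit: D(d5,61), F(d1,60), A(d3,53), G(d5,47), H(d4,21), B(d4,16), E(d1,13), C(d4,10)
D→slot 5; F→slot 1; A→slot 3; G→slot 4; H→slot 2; B skipped; E skipped; C skipped.
Profit = 60 + 21 + 53 + 47 + 61 = 242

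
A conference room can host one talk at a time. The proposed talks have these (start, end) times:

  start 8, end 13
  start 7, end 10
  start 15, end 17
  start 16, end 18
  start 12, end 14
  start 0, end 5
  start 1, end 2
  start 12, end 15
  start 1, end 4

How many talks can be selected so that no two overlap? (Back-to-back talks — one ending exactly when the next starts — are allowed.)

Order by finish time; keep every interval that doesn't clash with the previous kept one.
Sorted by end: (1,2)  (1,4)  (0,5)  (7,10)  (8,13)  (12,14)  (12,15)  (15,17)  (16,18)
take (1,2); skip (1,4); skip (0,5); take (7,10); take (12,14); skip (12,15); take (15,17).
Selected 4 talks.

4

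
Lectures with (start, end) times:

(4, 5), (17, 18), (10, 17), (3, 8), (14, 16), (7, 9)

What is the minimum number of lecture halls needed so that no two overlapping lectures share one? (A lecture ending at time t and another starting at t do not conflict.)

Events (time:±→running): 3:+→1 4:+→2 … peak 2.

2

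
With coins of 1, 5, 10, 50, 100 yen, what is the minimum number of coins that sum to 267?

Greedy: take as many of the largest coin as possible, then repeat with the remainder.
267 = 2×100 + 1×50 + 1×10 + 1×5 + 2×1
Total coins = 2 + 1 + 1 + 1 + 2 = 7

7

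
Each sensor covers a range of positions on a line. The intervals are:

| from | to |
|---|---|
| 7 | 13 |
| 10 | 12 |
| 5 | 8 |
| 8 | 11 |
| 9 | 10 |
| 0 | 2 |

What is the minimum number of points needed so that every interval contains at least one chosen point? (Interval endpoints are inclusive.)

3

Sorted: [0,2] [5,8] [9,10] [8,11] [10,12] [7,13]
{[0,2]} hit by 2; {[5,8]} hit by 8; {[9,10],[8,11],[10,12],[7,13]} hit by 10.
Points: 2, 8, 10 (3 total).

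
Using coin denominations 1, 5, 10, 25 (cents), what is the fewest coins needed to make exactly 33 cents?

5

Greedy: take as many of the largest coin as possible, then repeat with the remainder.
33 − 1×25→8 − 1×5→3 − 3×1→0
Total coins = 1 + 1 + 3 = 5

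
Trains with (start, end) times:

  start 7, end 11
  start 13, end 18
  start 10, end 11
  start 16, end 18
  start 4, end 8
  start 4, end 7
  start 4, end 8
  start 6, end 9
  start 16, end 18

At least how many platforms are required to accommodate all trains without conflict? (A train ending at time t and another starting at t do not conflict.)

4

starts: [4, 4, 4, 6, 7, 10, 13, 16, 16]
ends:   [7, 8, 8, 9, 11, 11, 18, 18, 18]
s4→1 s4→2 s4→3 s6→4  — peak 4.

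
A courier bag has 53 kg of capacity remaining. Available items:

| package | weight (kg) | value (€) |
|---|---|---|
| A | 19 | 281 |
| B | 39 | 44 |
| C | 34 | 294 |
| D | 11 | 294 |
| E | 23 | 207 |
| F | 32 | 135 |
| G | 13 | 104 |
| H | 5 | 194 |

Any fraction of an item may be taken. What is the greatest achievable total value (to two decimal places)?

Greedy by value/weight ratio, highest first.
Order: H (194/5=38.80) > D (294/11=26.73) > A (281/19=14.79) > E (207/23=9.00) > C (294/34=8.65) > G (104/13=8.00) > F (135/32=4.22) > B (44/39=1.13)
Fill: take H (5 @ 194) → take D (11 @ 294) → take A (19 @ 281) → take 18/23 of E → 162.00; 53/53 used.
Total value = 931.00

931.00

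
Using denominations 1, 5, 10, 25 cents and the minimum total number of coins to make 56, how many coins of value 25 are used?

2

Greedy: take as many of the largest coin as possible, then repeat with the remainder.
56 − 2×25→6 − 1×5→1 − 1×1→0
Count of 25: 2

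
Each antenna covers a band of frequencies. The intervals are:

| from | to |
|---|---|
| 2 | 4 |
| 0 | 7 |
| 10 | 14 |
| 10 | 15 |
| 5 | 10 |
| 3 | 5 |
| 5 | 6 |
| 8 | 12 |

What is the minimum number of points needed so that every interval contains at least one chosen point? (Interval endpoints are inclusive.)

3

By right end: [2,4]  [3,5]  [5,6]  [0,7]  [5,10]  [8,12]  [10,14]  [10,15]
[2,4] uncovered → point at 4; [5,6] uncovered → point at 6; [8,12] uncovered → point at 12.
Points: 4, 6, 12 (3 total).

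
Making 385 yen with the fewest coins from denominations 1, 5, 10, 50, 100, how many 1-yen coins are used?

Greedy: take as many of the largest coin as possible, then repeat with the remainder.
385 = 3×100 + 1×50 + 3×10 + 1×5
Count of 1: 0

0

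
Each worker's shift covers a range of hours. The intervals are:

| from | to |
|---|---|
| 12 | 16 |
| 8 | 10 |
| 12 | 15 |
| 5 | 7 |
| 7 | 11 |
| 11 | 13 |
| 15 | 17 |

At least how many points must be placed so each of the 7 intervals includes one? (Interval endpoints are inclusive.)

4

Process intervals by earliest right end; each time one isn't hit yet, stab at its right endpoint.
Sorted: [5,7] [8,10] [7,11] [11,13] [12,15] [12,16] [15,17]
{[5,7]} hit by 7; {[8,10],[7,11]} hit by 10; {[11,13],[12,15],[12,16]} hit by 13; {[15,17]} hit by 17.
Points: 7, 10, 13, 17 (4 total).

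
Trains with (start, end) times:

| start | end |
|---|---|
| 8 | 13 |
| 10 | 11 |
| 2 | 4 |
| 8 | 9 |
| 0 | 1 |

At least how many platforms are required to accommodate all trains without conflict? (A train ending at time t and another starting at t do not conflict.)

2

Events (time:±→running): 0:+→1 1:-→0 2:+→1 4:-→0 8:+→1 8:+→2 … peak 2.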